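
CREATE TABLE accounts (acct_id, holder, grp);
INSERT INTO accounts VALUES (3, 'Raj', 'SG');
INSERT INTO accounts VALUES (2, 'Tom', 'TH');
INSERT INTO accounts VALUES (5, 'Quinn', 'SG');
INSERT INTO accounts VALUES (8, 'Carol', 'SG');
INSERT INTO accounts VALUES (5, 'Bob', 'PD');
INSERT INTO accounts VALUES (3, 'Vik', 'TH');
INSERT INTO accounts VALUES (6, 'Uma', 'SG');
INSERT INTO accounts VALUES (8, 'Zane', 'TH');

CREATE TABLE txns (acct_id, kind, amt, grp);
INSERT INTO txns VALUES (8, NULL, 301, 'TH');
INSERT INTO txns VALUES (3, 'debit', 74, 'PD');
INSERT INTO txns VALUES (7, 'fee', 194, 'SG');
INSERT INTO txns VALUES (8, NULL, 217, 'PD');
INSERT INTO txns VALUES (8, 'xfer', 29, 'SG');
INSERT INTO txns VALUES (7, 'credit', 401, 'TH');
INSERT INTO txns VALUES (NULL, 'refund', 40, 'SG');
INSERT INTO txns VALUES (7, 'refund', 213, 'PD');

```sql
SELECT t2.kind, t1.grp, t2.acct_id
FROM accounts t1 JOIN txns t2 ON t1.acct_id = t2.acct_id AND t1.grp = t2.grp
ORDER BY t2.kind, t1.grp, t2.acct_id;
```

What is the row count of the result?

2

INNER JOIN keeps only pairs where the ON condition holds.
Matching on t1.acct_id = t2.acct_id AND t1.grp = t2.grp. A NULL in a compared column never satisfies the condition.
- t1 row (acct_id=3, grp=SG): no match → dropped.
- t1 row (acct_id=2, grp=TH): no match → dropped.
- t1 row (acct_id=5, grp=SG): no match → dropped.
- t1 row (acct_id=8, grp=SG): matches 1 t2 row(s) → 1 output row(s).
- t1 row (acct_id=5, grp=PD): no match → dropped.
- t1 row (acct_id=3, grp=TH): no match → dropped.
- t1 row (acct_id=6, grp=SG): no match → dropped.
- t1 row (acct_id=8, grp=TH): matches 1 t2 row(s) → 1 output row(s).
Total: 2 rows.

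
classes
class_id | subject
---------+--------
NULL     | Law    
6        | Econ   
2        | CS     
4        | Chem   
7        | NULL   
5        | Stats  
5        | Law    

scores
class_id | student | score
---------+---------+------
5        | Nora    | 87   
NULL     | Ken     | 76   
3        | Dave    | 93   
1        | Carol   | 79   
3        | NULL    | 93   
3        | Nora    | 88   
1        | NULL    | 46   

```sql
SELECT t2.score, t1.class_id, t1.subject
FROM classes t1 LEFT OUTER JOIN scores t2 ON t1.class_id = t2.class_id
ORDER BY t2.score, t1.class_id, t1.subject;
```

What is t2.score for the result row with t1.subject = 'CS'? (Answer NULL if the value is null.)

LEFT JOIN keeps every row from `classes`; unmatched rows get NULL for `scores`'s columns.
Matching on t1.class_id = t2.class_id. A NULL in a compared column never satisfies the condition.
Matched pairs: 2; unmatched t1 rows kept: 5.

NULL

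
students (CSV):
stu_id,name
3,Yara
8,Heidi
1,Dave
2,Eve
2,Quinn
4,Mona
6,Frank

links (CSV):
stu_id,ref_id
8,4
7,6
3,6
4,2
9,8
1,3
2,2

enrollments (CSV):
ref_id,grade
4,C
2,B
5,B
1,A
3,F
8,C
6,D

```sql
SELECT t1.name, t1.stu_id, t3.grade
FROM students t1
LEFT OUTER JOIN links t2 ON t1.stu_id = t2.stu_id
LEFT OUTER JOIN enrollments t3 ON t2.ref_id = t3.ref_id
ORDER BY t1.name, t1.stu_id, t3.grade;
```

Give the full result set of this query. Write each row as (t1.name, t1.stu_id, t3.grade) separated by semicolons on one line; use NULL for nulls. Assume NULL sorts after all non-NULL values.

(Dave, 1, F); (Eve, 2, B); (Frank, 6, NULL); (Heidi, 8, C); (Mona, 4, B); (Quinn, 2, B); (Yara, 3, D)

Joins associate left-to-right: students LEFT JOIN links on stu_id gives 7 intermediate row(s).
Then LEFT JOIN `enrollments t3` on ref_id: each of those 7 rows is kept; rows whose t2.ref_id has no match in t3 get NULL for t3's columns.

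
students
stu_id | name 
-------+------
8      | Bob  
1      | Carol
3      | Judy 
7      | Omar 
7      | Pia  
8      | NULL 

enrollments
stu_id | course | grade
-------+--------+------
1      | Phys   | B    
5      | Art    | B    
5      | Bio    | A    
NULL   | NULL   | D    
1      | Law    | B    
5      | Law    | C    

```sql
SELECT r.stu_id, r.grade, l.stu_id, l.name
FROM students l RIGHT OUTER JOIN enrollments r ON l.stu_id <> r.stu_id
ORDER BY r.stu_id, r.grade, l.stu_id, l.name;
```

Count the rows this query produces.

29

RIGHT JOIN keeps every row from `enrollments`; unmatched rows get NULL for `students`'s columns.
Matching on l.stu_id <> r.stu_id. A NULL in a compared column never satisfies the condition.
- stu_id=8: 5 matching r row(s), so 5 row(s) emitted.
- stu_id=1: 3 matching r row(s), so 3 row(s) emitted.
- stu_id=3: 5 matching r row(s), so 5 row(s) emitted.
- stu_id=7: 5 matching r row(s), so 5 row(s) emitted.
- stu_id=7: 5 matching r row(s), so 5 row(s) emitted.
- stu_id=8: 5 matching r row(s), so 5 row(s) emitted.
- plus 1 unmatched r row(s), each kept with NULL l columns.
Total: 28 matched + 1 padded = 29 rows.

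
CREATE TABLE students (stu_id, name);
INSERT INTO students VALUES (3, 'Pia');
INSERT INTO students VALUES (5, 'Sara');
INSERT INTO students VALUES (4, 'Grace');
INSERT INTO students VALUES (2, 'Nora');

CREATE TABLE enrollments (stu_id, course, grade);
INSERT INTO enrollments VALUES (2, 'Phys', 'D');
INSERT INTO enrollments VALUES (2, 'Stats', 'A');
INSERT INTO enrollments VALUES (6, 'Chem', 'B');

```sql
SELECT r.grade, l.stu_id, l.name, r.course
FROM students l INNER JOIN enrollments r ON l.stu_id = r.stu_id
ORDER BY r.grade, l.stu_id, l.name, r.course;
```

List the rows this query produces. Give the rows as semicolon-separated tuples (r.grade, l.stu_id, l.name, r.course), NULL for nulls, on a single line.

(A, 2, Nora, Stats); (D, 2, Nora, Phys)

INNER JOIN keeps only pairs where the ON condition holds.
Matching on l.stu_id = r.stu_id.
Matched pairs: 2.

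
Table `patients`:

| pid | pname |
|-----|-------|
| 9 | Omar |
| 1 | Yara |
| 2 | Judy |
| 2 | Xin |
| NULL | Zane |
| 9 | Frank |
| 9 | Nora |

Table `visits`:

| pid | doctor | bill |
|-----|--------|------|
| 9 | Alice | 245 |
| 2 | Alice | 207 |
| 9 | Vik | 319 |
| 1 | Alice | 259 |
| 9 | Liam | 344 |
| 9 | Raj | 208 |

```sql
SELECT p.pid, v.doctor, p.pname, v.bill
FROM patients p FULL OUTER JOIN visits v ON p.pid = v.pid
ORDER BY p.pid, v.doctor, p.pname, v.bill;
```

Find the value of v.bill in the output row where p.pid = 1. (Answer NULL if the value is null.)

259

FULL OUTER JOIN keeps every row from both sides; unmatched rows get NULL for the other side's columns.
Matching on p.pid = v.pid. A NULL in a compared column never satisfies the condition.
- p (pid=9) pairs with 4 row(s) of v.
- p (pid=1) pairs with 1 row(s) of v.
- p (pid=2) pairs with 1 row(s) of v.
- p (pid=2) pairs with 1 row(s) of v.
- p (pid=NULL) has no partner → padded with NULL.
- p (pid=9) pairs with 4 row(s) of v.
- p (pid=9) pairs with 4 row(s) of v.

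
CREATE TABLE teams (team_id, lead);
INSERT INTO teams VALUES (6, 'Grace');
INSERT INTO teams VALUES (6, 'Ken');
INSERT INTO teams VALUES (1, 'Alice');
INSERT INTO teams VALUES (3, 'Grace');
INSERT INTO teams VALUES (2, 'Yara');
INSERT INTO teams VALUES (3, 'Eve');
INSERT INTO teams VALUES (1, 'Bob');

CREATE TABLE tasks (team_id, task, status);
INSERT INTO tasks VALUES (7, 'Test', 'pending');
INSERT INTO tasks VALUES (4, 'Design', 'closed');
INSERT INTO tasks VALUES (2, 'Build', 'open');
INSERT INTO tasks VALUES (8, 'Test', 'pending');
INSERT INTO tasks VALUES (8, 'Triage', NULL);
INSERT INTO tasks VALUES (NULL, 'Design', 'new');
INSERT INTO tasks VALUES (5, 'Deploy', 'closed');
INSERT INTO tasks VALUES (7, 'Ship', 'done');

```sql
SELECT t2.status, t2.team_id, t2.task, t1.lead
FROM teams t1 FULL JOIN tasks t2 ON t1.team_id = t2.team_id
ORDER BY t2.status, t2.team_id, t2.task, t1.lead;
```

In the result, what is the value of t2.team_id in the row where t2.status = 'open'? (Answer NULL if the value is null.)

2

FULL OUTER JOIN keeps every row from both sides; unmatched rows get NULL for the other side's columns.
Matching on t1.team_id = t2.team_id. A NULL in a compared column never satisfies the condition.
- t1 (team_id=6) has no partner → padded with NULL.
- t1 (team_id=6) has no partner → padded with NULL.
- t1 (team_id=1) has no partner → padded with NULL.
- t1 (team_id=3) has no partner → padded with NULL.
- t1 (team_id=2) pairs with 1 row(s) of t2.
- t1 (team_id=3) has no partner → padded with NULL.
- t1 (team_id=1) has no partner → padded with NULL.
- 7 row(s) from t2 found no t1 partner → padded with NULL.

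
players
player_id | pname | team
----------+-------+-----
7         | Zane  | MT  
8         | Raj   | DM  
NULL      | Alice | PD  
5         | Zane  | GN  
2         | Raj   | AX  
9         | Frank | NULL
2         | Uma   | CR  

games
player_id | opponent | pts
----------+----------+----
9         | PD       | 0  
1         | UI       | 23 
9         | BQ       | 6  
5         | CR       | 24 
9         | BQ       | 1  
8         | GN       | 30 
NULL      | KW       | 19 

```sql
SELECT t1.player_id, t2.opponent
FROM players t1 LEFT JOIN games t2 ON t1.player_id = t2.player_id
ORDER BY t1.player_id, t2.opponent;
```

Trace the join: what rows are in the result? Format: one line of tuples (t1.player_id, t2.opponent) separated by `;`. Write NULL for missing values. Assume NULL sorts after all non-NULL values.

(2, NULL); (2, NULL); (5, CR); (7, NULL); (8, GN); (9, BQ); (9, BQ); (9, PD); (NULL, NULL)

LEFT JOIN keeps every row from `players`; unmatched rows get NULL for `games`'s columns.
Matching on t1.player_id = t2.player_id. A NULL in a compared column never satisfies the condition.
Matched pairs: 5; unmatched t1 rows kept: 4.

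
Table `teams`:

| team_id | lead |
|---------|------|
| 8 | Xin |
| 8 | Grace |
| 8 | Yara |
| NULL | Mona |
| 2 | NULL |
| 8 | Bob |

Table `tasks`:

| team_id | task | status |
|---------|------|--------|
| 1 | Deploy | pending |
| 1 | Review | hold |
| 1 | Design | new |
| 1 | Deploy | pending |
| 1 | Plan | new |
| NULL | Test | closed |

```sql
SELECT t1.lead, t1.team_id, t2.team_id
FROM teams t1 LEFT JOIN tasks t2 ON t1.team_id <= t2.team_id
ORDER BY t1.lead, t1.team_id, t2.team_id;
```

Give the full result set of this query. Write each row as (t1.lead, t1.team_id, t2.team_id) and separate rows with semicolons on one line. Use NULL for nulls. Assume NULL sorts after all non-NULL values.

LEFT JOIN keeps every row from `teams`; unmatched rows get NULL for `tasks`'s columns.
Matching on t1.team_id <= t2.team_id. A NULL in a compared column never satisfies the condition.
- t1[0] team_id=8 → no match; kept with NULLs on the t2 side.
- t1[1] team_id=8 → no match; kept with NULLs on the t2 side.
- t1[2] team_id=8 → no match; kept with NULLs on the t2 side.
- t1[3] team_id=NULL → no match; kept with NULLs on the t2 side.
- t1[4] team_id=2 → no match; kept with NULLs on the t2 side.
- t1[5] team_id=8 → no match; kept with NULLs on the t2 side.
After projecting and ordering:
t1.lead | t1.team_id | t2.team_id
Bob | 8 | NULL
Grace | 8 | NULL
Mona | NULL | NULL
Xin | 8 | NULL
Yara | 8 | NULL
NULL | 2 | NULL

(Bob, 8, NULL); (Grace, 8, NULL); (Mona, NULL, NULL); (Xin, 8, NULL); (Yara, 8, NULL); (NULL, 2, NULL)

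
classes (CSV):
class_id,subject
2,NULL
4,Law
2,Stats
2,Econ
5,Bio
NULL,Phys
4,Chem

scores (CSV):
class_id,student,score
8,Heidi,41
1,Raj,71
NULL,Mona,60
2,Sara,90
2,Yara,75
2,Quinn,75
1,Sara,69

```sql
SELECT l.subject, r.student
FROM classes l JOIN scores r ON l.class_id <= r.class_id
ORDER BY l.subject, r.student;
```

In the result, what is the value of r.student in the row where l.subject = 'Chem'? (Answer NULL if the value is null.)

Heidi

INNER JOIN keeps only pairs where the ON condition holds.
Matching on l.class_id <= r.class_id. A NULL in a compared column never satisfies the condition.
- l[0] class_id=2 → 4 match(es) in r → 4 row(s).
- l[1] class_id=4 → 1 match(es) in r → 1 row(s).
- l[2] class_id=2 → 4 match(es) in r → 4 row(s).
- l[3] class_id=2 → 4 match(es) in r → 4 row(s).
- l[4] class_id=5 → 1 match(es) in r → 1 row(s).
- l[5] class_id=NULL → no match; dropped.
- l[6] class_id=4 → 1 match(es) in r → 1 row(s).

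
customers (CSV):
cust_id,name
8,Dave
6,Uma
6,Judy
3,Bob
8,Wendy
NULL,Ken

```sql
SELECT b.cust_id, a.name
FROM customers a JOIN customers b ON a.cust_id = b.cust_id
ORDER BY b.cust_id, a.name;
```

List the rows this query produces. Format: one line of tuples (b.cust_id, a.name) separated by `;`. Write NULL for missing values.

INNER JOIN keeps only pairs where the ON condition holds.
Matching on a.cust_id = b.cust_id. A NULL in a compared column never satisfies the condition.
- cust_id=8: 2 matching b row(s), so 2 row(s) emitted.
- cust_id=6: 2 matching b row(s), so 2 row(s) emitted.
- cust_id=6: 2 matching b row(s), so 2 row(s) emitted.
- cust_id=3: 1 matching b row(s), so 1 row(s) emitted.
- cust_id=8: 2 matching b row(s), so 2 row(s) emitted.
- cust_id=NULL: no matching b row, dropped.
After projecting and ordering:
b.cust_id | a.name
3 | Bob
6 | Judy
6 | Judy
6 | Uma
6 | Uma
8 | Dave
8 | Dave
8 | Wendy
8 | Wendy

(3, Bob); (6, Judy); (6, Judy); (6, Uma); (6, Uma); (8, Dave); (8, Dave); (8, Wendy); (8, Wendy)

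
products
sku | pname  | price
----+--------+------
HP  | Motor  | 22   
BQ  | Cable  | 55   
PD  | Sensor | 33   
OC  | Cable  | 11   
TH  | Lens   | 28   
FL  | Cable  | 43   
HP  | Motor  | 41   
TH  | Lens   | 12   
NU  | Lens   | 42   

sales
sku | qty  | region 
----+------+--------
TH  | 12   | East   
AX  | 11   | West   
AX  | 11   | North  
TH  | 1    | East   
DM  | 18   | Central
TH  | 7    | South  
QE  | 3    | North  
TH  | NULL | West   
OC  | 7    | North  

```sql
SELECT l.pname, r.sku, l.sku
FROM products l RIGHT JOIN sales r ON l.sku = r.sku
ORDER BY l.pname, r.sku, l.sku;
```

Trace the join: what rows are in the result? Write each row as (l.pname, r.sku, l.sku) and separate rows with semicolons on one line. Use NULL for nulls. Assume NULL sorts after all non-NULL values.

RIGHT JOIN keeps every row from `sales`; unmatched rows get NULL for `products`'s columns.
Matching on l.sku = r.sku.
Matched pairs: 9; unmatched r rows kept: 4.

(Cable, OC, OC); (Lens, TH, TH); (Lens, TH, TH); (Lens, TH, TH); (Lens, TH, TH); (Lens, TH, TH); (Lens, TH, TH); (Lens, TH, TH); (Lens, TH, TH); (NULL, AX, NULL); (NULL, AX, NULL); (NULL, DM, NULL); (NULL, QE, NULL)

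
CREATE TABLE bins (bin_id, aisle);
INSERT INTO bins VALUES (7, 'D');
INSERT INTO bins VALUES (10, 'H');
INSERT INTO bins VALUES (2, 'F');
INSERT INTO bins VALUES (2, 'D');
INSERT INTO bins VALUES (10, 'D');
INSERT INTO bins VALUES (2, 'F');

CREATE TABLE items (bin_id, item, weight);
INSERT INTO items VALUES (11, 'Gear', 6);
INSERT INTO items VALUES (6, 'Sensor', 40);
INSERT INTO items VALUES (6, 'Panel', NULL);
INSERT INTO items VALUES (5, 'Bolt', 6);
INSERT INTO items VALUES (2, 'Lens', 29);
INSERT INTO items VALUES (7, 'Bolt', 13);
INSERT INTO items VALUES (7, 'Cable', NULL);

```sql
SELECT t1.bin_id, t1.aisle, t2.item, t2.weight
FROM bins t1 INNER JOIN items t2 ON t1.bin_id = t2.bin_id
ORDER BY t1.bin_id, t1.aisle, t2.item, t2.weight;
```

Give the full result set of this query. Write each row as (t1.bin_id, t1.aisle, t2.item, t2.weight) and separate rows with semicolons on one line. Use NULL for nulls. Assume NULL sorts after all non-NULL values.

INNER JOIN keeps only pairs where the ON condition holds.
Matching on t1.bin_id = t2.bin_id.
- bin_id=7: 2 matching t2 row(s), so 2 row(s) emitted.
- bin_id=10: no matching t2 row, dropped.
- bin_id=2: 1 matching t2 row(s), so 1 row(s) emitted.
- bin_id=2: 1 matching t2 row(s), so 1 row(s) emitted.
- bin_id=10: no matching t2 row, dropped.
- bin_id=2: 1 matching t2 row(s), so 1 row(s) emitted.
After projecting and ordering:
t1.bin_id | t1.aisle | t2.item | t2.weight
2 | D | Lens | 29
2 | F | Lens | 29
2 | F | Lens | 29
7 | D | Bolt | 13
7 | D | Cable | NULL

(2, D, Lens, 29); (2, F, Lens, 29); (2, F, Lens, 29); (7, D, Bolt, 13); (7, D, Cable, NULL)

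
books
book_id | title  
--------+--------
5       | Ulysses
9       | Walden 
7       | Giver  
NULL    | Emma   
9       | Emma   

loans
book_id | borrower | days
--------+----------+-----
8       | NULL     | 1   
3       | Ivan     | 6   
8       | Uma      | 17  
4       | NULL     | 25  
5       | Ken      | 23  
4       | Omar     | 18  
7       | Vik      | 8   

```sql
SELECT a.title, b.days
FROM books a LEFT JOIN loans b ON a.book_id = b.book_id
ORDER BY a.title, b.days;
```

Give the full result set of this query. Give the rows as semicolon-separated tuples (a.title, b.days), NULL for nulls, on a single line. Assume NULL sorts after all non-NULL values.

LEFT JOIN keeps every row from `books`; unmatched rows get NULL for `loans`'s columns.
Matching on a.book_id = b.book_id. A NULL in a compared column never satisfies the condition.
Matched pairs: 2; unmatched a rows kept: 3.

(Emma, NULL); (Emma, NULL); (Giver, 8); (Ulysses, 23); (Walden, NULL)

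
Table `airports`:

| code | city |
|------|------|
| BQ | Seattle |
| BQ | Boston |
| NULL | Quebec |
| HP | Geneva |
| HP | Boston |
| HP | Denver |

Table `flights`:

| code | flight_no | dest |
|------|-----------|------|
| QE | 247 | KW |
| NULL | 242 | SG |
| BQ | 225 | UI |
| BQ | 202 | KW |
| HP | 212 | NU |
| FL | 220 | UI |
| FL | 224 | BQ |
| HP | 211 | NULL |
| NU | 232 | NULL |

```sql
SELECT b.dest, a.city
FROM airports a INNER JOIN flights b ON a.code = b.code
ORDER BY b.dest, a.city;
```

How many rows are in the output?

10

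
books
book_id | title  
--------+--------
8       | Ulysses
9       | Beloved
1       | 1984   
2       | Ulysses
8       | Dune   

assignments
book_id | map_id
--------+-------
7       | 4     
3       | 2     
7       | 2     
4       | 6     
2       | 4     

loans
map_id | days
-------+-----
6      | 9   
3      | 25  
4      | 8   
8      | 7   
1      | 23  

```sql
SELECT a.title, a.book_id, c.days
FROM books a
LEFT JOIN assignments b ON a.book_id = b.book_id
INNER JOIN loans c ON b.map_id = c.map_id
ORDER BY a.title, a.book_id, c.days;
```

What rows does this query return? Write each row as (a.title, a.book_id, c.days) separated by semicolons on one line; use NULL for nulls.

(Ulysses, 2, 8)

Evaluate left to right. First `books a LEFT JOIN assignments b` on book_id: 5 row(s).
Then INNER JOIN `loans c` on map_id: keep only rows whose b.map_id appears in c.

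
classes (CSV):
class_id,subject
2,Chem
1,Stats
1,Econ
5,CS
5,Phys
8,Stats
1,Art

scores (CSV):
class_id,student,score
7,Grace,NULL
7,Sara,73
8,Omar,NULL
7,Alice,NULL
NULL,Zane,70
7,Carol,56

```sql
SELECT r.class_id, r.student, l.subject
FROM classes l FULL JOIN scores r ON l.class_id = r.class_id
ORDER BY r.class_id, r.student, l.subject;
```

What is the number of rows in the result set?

FULL OUTER JOIN keeps every row from both sides; unmatched rows get NULL for the other side's columns.
Matching on l.class_id = r.class_id. A NULL in a compared column never satisfies the condition.
- class_id=2: no r row matches, row kept with r columns NULL.
- class_id=1: no r row matches, row kept with r columns NULL.
- class_id=1: no r row matches, row kept with r columns NULL.
- class_id=5: no r row matches, row kept with r columns NULL.
- class_id=5: no r row matches, row kept with r columns NULL.
- class_id=8: 1 matching r row(s), so 1 row(s) emitted.
- class_id=1: no r row matches, row kept with r columns NULL.
- plus 5 unmatched r row(s), each kept with NULL l columns.
Total: 1 matched + 11 padded = 12 rows.

12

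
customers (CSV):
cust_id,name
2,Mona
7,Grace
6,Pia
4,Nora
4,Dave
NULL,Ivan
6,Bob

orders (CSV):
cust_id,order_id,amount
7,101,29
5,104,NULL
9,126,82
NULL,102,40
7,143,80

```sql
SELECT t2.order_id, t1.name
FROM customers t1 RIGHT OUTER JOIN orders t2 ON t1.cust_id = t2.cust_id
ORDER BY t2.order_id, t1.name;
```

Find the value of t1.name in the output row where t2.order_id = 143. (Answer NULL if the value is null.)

RIGHT JOIN keeps every row from `orders`; unmatched rows get NULL for `customers`'s columns.
Matching on t1.cust_id = t2.cust_id. A NULL in a compared column never satisfies the condition.
- t1 (cust_id=2) has no partner in t2.
- t1 (cust_id=7) pairs with 2 row(s) of t2.
- t1 (cust_id=6) has no partner in t2.
- t1 (cust_id=4) has no partner in t2.
- t1 (cust_id=4) has no partner in t2.
- t1 (cust_id=NULL) has no partner in t2.
- t1 (cust_id=6) has no partner in t2.
- 3 t2 row(s) had no t1 match → kept, t1 columns NULL.

Grace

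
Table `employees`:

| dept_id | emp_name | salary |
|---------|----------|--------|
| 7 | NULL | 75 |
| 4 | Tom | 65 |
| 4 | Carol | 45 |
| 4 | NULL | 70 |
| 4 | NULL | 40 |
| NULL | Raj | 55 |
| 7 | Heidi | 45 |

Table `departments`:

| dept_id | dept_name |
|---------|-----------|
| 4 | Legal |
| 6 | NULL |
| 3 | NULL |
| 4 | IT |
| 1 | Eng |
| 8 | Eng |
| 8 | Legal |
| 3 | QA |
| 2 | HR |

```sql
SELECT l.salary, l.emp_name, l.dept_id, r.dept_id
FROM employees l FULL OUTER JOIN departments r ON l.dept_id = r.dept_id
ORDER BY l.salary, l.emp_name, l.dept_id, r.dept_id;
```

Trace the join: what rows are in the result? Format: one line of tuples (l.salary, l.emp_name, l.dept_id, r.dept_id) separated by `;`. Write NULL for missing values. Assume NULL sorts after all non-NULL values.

FULL OUTER JOIN keeps every row from both sides; unmatched rows get NULL for the other side's columns.
Matching on l.dept_id = r.dept_id. A NULL in a compared column never satisfies the condition.
- l row (dept_id=7): no match → kept, r columns NULL.
- l row (dept_id=4): matches 2 r row(s) → 2 output row(s).
- l row (dept_id=4): matches 2 r row(s) → 2 output row(s).
- l row (dept_id=4): matches 2 r row(s) → 2 output row(s).
- l row (dept_id=4): matches 2 r row(s) → 2 output row(s).
- l row (dept_id=NULL): no match → kept, r columns NULL.
- l row (dept_id=7): no match → kept, r columns NULL.
- 7 r row(s) had no l match → kept, l columns NULL.

(40, NULL, 4, 4); (40, NULL, 4, 4); (45, Carol, 4, 4); (45, Carol, 4, 4); (45, Heidi, 7, NULL); (55, Raj, NULL, NULL); (65, Tom, 4, 4); (65, Tom, 4, 4); (70, NULL, 4, 4); (70, NULL, 4, 4); (75, NULL, 7, NULL); (NULL, NULL, NULL, 1); (NULL, NULL, NULL, 2); (NULL, NULL, NULL, 3); (NULL, NULL, NULL, 3); (NULL, NULL, NULL, 6); (NULL, NULL, NULL, 8); (NULL, NULL, NULL, 8)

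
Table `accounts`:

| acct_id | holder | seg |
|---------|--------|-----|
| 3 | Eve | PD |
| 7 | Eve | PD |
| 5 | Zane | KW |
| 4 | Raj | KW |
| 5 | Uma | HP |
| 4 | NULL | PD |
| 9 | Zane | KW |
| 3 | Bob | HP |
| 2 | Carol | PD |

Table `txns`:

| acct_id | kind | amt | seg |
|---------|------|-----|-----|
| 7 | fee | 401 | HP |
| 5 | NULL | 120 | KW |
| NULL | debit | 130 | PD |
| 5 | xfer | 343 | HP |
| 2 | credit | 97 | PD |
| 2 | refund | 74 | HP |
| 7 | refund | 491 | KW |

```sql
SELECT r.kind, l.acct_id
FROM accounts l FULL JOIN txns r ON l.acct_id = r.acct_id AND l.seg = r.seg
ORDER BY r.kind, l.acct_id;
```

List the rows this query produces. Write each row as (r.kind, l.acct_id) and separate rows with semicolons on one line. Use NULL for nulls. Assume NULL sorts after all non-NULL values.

(credit, 2); (debit, NULL); (fee, NULL); (refund, NULL); (refund, NULL); (xfer, 5); (NULL, 3); (NULL, 3); (NULL, 4); (NULL, 4); (NULL, 5); (NULL, 7); (NULL, 9)

FULL OUTER JOIN keeps every row from both sides; unmatched rows get NULL for the other side's columns.
Matching on l.acct_id = r.acct_id AND l.seg = r.seg. A NULL in a compared column never satisfies the condition.
- l[0] acct_id=3, seg=PD → no match; kept with NULLs on the r side.
- l[1] acct_id=7, seg=PD → no match; kept with NULLs on the r side.
- l[2] acct_id=5, seg=KW → 1 match(es) in r → 1 row(s).
- l[3] acct_id=4, seg=KW → no match; kept with NULLs on the r side.
- l[4] acct_id=5, seg=HP → 1 match(es) in r → 1 row(s).
- l[5] acct_id=4, seg=PD → no match; kept with NULLs on the r side.
- l[6] acct_id=9, seg=KW → no match; kept with NULLs on the r side.
- l[7] acct_id=3, seg=HP → no match; kept with NULLs on the r side.
- l[8] acct_id=2, seg=PD → 1 match(es) in r → 1 row(s).
- plus 4 unmatched r row(s), each kept with NULL l columns.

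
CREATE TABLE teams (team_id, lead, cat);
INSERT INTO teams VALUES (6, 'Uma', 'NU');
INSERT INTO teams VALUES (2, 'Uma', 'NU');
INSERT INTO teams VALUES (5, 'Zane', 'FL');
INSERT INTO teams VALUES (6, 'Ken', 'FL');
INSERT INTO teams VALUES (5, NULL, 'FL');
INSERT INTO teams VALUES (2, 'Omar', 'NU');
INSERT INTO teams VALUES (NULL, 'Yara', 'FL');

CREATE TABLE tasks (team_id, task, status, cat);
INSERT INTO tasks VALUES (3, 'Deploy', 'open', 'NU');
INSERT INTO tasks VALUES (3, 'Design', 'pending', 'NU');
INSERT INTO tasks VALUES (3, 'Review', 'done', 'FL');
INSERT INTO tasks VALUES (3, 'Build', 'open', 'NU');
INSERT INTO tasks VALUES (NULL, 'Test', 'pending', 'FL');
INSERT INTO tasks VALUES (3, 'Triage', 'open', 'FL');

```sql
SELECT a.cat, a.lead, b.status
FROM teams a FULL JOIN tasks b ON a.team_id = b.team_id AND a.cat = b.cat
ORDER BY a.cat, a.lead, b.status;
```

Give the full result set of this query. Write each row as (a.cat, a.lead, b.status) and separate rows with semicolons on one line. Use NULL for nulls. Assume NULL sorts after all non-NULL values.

FULL OUTER JOIN keeps every row from both sides; unmatched rows get NULL for the other side's columns.
Matching on a.team_id = b.team_id AND a.cat = b.cat. A NULL in a compared column never satisfies the condition.
- a[0] team_id=6, cat=NU → no match; kept with NULLs on the b side.
- a[1] team_id=2, cat=NU → no match; kept with NULLs on the b side.
- a[2] team_id=5, cat=FL → no match; kept with NULLs on the b side.
- a[3] team_id=6, cat=FL → no match; kept with NULLs on the b side.
- a[4] team_id=5, cat=FL → no match; kept with NULLs on the b side.
- a[5] team_id=2, cat=NU → no match; kept with NULLs on the b side.
- a[6] team_id=NULL, cat=FL → no match; kept with NULLs on the b side.
- plus 6 unmatched b row(s), each kept with NULL a columns.

(FL, Ken, NULL); (FL, Yara, NULL); (FL, Zane, NULL); (FL, NULL, NULL); (NU, Omar, NULL); (NU, Uma, NULL); (NU, Uma, NULL); (NULL, NULL, done); (NULL, NULL, open); (NULL, NULL, open); (NULL, NULL, open); (NULL, NULL, pending); (NULL, NULL, pending)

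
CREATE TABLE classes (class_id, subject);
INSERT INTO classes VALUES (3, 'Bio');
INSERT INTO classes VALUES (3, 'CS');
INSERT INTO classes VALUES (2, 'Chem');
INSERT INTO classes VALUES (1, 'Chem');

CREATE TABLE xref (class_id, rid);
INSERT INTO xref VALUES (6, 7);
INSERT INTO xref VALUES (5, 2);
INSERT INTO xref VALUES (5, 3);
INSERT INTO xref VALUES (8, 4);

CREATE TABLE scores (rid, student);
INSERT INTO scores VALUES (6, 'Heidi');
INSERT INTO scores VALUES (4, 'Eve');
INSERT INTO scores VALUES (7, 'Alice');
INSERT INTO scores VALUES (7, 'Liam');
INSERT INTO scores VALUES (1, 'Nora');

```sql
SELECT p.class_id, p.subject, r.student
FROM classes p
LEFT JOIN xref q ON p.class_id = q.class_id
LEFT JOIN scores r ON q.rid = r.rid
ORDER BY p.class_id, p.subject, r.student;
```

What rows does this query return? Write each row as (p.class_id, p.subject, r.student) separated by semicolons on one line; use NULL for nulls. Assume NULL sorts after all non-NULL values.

(1, Chem, NULL); (2, Chem, NULL); (3, Bio, NULL); (3, CS, NULL)

Joins associate left-to-right: classes LEFT JOIN xref on class_id gives 4 intermediate row(s).
Then LEFT JOIN `scores r` on rid: each of those 4 rows is kept; rows whose q.rid has no match in r get NULL for r's columns.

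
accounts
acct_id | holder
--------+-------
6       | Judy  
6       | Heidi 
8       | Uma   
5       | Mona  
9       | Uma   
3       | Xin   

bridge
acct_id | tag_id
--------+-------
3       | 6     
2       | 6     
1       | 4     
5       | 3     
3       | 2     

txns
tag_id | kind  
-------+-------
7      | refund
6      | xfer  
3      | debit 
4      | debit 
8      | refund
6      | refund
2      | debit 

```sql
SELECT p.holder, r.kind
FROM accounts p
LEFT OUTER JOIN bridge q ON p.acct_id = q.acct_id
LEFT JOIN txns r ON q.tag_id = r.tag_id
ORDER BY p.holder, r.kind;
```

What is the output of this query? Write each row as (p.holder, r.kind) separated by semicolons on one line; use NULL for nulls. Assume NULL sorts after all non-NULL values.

Step 1 — p LEFT JOIN q on acct_id → 7 row(s).
Then LEFT JOIN `txns r` on tag_id: each of those 7 rows is kept; rows whose q.tag_id has no match in r get NULL for r's columns.

(Heidi, NULL); (Judy, NULL); (Mona, debit); (Uma, NULL); (Uma, NULL); (Xin, debit); (Xin, refund); (Xin, xfer)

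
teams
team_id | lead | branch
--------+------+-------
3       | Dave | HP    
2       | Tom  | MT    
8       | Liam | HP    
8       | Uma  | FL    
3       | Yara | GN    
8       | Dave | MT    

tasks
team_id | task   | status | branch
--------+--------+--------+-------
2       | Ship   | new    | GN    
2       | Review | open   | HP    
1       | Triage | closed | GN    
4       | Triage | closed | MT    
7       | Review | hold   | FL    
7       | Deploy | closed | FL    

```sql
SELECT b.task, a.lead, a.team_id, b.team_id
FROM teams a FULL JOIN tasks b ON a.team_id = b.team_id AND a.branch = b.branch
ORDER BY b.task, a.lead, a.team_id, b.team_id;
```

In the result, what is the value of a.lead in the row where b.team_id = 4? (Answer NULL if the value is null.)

FULL OUTER JOIN keeps every row from both sides; unmatched rows get NULL for the other side's columns.
Matching on a.team_id = b.team_id AND a.branch = b.branch.
- team_id=3, branch=HP: no b row matches, row kept with b columns NULL.
- team_id=2, branch=MT: no b row matches, row kept with b columns NULL.
- team_id=8, branch=HP: no b row matches, row kept with b columns NULL.
- team_id=8, branch=FL: no b row matches, row kept with b columns NULL.
- team_id=3, branch=GN: no b row matches, row kept with b columns NULL.
- team_id=8, branch=MT: no b row matches, row kept with b columns NULL.
- plus 6 unmatched b row(s), each kept with NULL a columns.

NULL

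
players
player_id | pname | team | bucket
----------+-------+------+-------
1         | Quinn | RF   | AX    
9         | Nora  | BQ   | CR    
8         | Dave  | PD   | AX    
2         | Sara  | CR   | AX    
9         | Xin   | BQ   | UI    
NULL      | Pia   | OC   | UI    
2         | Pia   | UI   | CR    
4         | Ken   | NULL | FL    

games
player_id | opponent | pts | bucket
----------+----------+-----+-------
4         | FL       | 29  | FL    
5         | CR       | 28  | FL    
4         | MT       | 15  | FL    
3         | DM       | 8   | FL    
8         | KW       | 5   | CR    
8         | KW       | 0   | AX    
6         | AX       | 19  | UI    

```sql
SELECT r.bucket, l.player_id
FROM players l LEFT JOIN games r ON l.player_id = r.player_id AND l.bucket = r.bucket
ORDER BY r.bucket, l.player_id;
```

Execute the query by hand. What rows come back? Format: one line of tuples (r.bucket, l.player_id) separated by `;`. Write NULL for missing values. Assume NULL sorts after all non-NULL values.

LEFT JOIN keeps every row from `players`; unmatched rows get NULL for `games`'s columns.
Matching on l.player_id = r.player_id AND l.bucket = r.bucket. A NULL in a compared column never satisfies the condition.
- l[0] player_id=1, bucket=AX → no match; kept with NULLs on the r side.
- l[1] player_id=9, bucket=CR → no match; kept with NULLs on the r side.
- l[2] player_id=8, bucket=AX → 1 match(es) in r → 1 row(s).
- l[3] player_id=2, bucket=AX → no match; kept with NULLs on the r side.
- l[4] player_id=9, bucket=UI → no match; kept with NULLs on the r side.
- l[5] player_id=NULL, bucket=UI → no match; kept with NULLs on the r side.
- l[6] player_id=2, bucket=CR → no match; kept with NULLs on the r side.
- l[7] player_id=4, bucket=FL → 2 match(es) in r → 2 row(s).
After projecting and ordering:
r.bucket | l.player_id
AX | 8
FL | 4
FL | 4
NULL | 1
NULL | 2
NULL | 2
NULL | 9
NULL | 9
NULL | NULL

(AX, 8); (FL, 4); (FL, 4); (NULL, 1); (NULL, 2); (NULL, 2); (NULL, 9); (NULL, 9); (NULL, NULL)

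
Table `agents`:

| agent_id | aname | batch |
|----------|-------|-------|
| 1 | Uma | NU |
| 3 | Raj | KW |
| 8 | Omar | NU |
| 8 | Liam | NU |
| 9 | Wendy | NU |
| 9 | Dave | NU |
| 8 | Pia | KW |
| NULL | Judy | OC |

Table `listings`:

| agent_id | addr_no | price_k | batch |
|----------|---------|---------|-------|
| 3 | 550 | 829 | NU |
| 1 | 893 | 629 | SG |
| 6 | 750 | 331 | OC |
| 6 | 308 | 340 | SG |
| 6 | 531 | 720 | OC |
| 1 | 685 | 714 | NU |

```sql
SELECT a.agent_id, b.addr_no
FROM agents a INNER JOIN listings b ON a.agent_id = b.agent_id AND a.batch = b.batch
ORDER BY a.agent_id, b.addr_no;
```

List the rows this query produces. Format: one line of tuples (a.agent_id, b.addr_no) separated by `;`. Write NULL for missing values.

(1, 685)

INNER JOIN keeps only pairs where the ON condition holds.
Matching on a.agent_id = b.agent_id AND a.batch = b.batch. A NULL in a compared column never satisfies the condition.
Matched pairs: 1.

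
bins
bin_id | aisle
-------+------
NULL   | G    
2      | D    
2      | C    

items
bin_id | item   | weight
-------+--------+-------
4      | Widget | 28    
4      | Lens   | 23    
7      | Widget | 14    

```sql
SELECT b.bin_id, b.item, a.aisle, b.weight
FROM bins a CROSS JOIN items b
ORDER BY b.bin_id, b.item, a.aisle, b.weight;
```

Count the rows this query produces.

CROSS JOIN pairs every row of `bins` with every row of `items`: 3 × 3 = 9 rows.

9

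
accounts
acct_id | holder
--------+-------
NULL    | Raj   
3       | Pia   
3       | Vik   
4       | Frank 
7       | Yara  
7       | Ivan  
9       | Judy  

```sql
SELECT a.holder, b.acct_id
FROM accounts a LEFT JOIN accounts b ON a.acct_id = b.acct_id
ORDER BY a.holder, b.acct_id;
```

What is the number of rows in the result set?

LEFT JOIN keeps every row from `accounts a`; unmatched rows get NULL for `accounts b`'s columns.
Matching on a.acct_id = b.acct_id. A NULL in a compared column never satisfies the condition.
- a[0] acct_id=NULL → no match; kept with NULLs on the b side.
- a[1] acct_id=3 → 2 match(es) in b → 2 row(s).
- a[2] acct_id=3 → 2 match(es) in b → 2 row(s).
- a[3] acct_id=4 → 1 match(es) in b → 1 row(s).
- a[4] acct_id=7 → 2 match(es) in b → 2 row(s).
- a[5] acct_id=7 → 2 match(es) in b → 2 row(s).
- a[6] acct_id=9 → 1 match(es) in b → 1 row(s).
Total: 10 matched + 1 padded = 11 rows.

11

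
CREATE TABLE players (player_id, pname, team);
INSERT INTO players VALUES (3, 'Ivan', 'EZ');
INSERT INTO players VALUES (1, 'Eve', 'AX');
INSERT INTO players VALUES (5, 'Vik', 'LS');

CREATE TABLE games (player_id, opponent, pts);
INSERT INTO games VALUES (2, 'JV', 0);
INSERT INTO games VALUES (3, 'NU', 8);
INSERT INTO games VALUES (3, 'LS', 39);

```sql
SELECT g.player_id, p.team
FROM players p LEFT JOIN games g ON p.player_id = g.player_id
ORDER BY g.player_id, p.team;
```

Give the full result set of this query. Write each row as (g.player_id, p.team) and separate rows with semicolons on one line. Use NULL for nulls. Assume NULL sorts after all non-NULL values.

(3, EZ); (3, EZ); (NULL, AX); (NULL, LS)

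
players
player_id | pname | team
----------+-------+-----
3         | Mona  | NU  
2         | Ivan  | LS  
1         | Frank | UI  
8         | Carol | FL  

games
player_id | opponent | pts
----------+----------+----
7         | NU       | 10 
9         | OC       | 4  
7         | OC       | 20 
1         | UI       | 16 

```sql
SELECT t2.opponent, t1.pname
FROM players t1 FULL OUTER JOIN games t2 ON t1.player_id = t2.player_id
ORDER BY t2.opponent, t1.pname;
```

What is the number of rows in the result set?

FULL OUTER JOIN keeps every row from both sides; unmatched rows get NULL for the other side's columns.
Matching on t1.player_id = t2.player_id.
- t1 (player_id=3) has no partner → padded with NULL.
- t1 (player_id=2) has no partner → padded with NULL.
- t1 (player_id=1) pairs with 1 row(s) of t2.
- t1 (player_id=8) has no partner → padded with NULL.
- 3 t2 row(s) had no t1 match → kept, t1 columns NULL.
Total: 1 matched + 6 padded = 7 rows.

7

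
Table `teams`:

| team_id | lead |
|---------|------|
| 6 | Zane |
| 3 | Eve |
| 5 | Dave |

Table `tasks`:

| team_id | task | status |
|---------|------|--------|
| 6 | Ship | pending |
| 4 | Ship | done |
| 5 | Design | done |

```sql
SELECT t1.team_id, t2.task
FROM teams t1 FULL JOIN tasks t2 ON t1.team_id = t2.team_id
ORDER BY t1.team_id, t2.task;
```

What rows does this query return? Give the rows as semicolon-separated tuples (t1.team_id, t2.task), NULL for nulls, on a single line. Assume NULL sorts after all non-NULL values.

(3, NULL); (5, Design); (6, Ship); (NULL, Ship)

FULL OUTER JOIN keeps every row from both sides; unmatched rows get NULL for the other side's columns.
Matching on t1.team_id = t2.team_id.
- t1 (team_id=6) pairs with 1 row(s) of t2.
- t1 (team_id=3) has no partner → padded with NULL.
- t1 (team_id=5) pairs with 1 row(s) of t2.
- 1 row(s) from t2 found no t1 partner → padded with NULL.
After projecting and ordering:
t1.team_id | t2.task
3 | NULL
5 | Design
6 | Ship
NULL | Ship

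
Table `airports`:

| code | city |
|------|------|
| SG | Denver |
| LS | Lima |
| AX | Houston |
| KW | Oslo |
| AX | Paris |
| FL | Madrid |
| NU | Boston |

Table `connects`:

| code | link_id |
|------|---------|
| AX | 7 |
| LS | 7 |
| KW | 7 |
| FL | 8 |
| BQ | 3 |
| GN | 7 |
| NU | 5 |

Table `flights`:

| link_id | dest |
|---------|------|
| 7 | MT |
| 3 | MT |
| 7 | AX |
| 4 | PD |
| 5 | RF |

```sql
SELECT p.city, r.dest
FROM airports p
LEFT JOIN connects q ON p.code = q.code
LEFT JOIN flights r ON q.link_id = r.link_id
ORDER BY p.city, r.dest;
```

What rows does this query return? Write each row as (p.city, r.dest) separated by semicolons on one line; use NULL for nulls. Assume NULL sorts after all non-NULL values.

(Boston, RF); (Denver, NULL); (Houston, AX); (Houston, MT); (Lima, AX); (Lima, MT); (Madrid, NULL); (Oslo, AX); (Oslo, MT); (Paris, AX); (Paris, MT)

Step 1 — p LEFT JOIN q on code → 7 row(s).
Then LEFT JOIN `flights r` on link_id: each of those 7 rows is kept; rows whose q.link_id has no match in r get NULL for r's columns.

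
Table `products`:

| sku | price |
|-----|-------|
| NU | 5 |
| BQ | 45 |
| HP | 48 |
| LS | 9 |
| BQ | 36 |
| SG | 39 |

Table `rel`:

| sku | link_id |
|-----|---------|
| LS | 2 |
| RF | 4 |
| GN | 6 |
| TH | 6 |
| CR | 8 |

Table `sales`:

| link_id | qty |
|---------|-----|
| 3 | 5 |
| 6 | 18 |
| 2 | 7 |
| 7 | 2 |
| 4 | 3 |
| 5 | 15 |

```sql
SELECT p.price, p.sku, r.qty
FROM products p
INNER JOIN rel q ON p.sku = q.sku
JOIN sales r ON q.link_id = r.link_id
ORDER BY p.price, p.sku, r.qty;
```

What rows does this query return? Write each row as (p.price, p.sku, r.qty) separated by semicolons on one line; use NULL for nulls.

Evaluate left to right. First `products p INNER JOIN rel q` on sku: 1 row(s).
Then INNER JOIN `sales r` on link_id: keep only rows whose q.link_id appears in r.

(9, LS, 7)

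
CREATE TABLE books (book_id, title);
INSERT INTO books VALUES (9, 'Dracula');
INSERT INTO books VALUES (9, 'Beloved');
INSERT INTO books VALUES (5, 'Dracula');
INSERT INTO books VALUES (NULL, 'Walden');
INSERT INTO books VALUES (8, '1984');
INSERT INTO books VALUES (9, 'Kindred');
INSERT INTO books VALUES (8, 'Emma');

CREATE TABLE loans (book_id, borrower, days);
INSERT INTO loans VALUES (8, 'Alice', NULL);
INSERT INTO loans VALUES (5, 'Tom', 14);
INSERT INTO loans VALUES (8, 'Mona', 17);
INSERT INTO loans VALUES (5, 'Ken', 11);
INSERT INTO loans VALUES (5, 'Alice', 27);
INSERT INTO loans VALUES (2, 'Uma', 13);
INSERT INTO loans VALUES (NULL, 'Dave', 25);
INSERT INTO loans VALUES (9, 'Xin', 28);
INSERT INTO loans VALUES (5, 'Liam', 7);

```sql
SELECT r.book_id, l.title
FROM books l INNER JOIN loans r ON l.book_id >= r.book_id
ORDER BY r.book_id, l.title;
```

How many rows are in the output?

43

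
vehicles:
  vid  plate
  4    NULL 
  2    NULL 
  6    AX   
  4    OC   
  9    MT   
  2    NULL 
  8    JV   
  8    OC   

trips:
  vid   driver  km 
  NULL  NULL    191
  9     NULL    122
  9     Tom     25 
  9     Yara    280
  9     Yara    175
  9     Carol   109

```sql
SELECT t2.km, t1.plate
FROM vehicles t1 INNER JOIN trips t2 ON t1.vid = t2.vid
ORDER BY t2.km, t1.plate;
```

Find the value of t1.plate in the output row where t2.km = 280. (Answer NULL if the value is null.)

INNER JOIN keeps only pairs where the ON condition holds.
Matching on t1.vid = t2.vid. A NULL in a compared column never satisfies the condition.
Matched pairs: 5.

MT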